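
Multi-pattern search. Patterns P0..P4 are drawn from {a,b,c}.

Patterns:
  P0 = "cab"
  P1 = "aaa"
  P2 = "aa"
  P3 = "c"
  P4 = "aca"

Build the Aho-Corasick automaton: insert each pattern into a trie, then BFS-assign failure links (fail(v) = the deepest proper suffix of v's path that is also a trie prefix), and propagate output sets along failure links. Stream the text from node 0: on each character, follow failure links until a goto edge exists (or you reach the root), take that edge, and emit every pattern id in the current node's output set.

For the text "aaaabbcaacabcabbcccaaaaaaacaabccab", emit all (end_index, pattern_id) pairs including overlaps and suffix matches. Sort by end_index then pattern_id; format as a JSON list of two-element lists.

Construct AC machine:
Trie (insert patterns):
  n0 'ε': a→4 c→1
  n1 'c': a→2  [P3 ends]
  n2 'ca': b→3
  n3 'cab': ·  [P0 ends]
  n4 'a': a→5 c→7
  n5 'aa': a→6  [P2 ends]
  n6 'aaa': ·  [P1 ends]
  n7 'ac': a→8
  n8 'aca': ·  [P4 ends]

Failure links (BFS by depth):
  fail(1) 'c': from fail(0)=0 chase 'c': 0 ⇒ 0;  out={3}∪out(0)={3}
  fail(4) 'a': from fail(0)=0 chase 'a': 0 ⇒ 0;  out=∅∪out(0)=∅
  fail(2) 'ca': from fail(1)=0 chase 'a': 0 ⇒ 4;  out=∅∪out(4)=∅
  fail(5) 'aa': from fail(4)=0 chase 'a': 0 ⇒ 4;  out={2}∪out(4)={2}
  fail(7) 'ac': from fail(4)=0 chase 'c': 0 ⇒ 1;  out=∅∪out(1)={3}
  fail(3) 'cab': from fail(2)=4 chase 'b': 4→0 ⇒ 0;  out={0}∪out(0)={0}
  fail(6) 'aaa': from fail(5)=4 chase 'a': 4 ⇒ 5;  out={1}∪out(5)={1,2}
  fail(8) 'aca': from fail(7)=1 chase 'a': 1 ⇒ 2;  out={4}∪out(2)={4}

Run:
i=0 'a': node 0→4
i=1 'a': node 4→5  emit P2@[0:1]
i=2 'a': node 5→6  emit P1@[0:2],P2@[1:2]
i=3 'a': node 6→6 (via fail)  emit P1@[1:3],P2@[2:3]
i=4 'b': node 6→0 (via fail)
i=5 'b': node 0→0
i=6 'c': node 0→1  emit P3@[6:6]
i=7 'a': node 1→2
i=8 'a': node 2→5 (via fail)  emit P2@[7:8]
i=9 'c': node 5→7 (via fail)  emit P3@[9:9]
i=10 'a': node 7→8  emit P4@[8:10]
i=11 'b': node 8→3 (via fail)  emit P0@[9:11]
i=12 'c': node 3→1 (via fail)  emit P3@[12:12]
i=13 'a': node 1→2
i=14 'b': node 2→3  emit P0@[12:14]
i=15 'b': node 3→0 (via fail)
i=16 'c': node 0→1  emit P3@[16:16]
i=17 'c': node 1→1 (via fail)  emit P3@[17:17]
i=18 'c': node 1→1 (via fail)  emit P3@[18:18]
i=19 'a': node 1→2
i=20 'a': node 2→5 (via fail)  emit P2@[19:20]
i=21 'a': node 5→6  emit P1@[19:21],P2@[20:21]
i=22 'a': node 6→6 (via fail)  emit P1@[20:22],P2@[21:22]
i=23 'a': node 6→6 (via fail)  emit P1@[21:23],P2@[22:23]
i=24 'a': node 6→6 (via fail)  emit P1@[22:24],P2@[23:24]
i=25 'a': node 6→6 (via fail)  emit P1@[23:25],P2@[24:25]
i=26 'c': node 6→7 (via fail)  emit P3@[26:26]
i=27 'a': node 7→8  emit P4@[25:27]
i=28 'a': node 8→5 (via fail)  emit P2@[27:28]
i=29 'b': node 5→0 (via fail)
i=30 'c': node 0→1  emit P3@[30:30]
i=31 'c': node 1→1 (via fail)  emit P3@[31:31]
i=32 'a': node 1→2
i=33 'b': node 2→3  emit P0@[31:33]

All matches (sorted): [[1,2],[2,1],[2,2],[3,1],[3,2],[6,3],[8,2],[9,3],[10,4],[11,0],[12,3],[14,0],[16,3],[17,3],[18,3],[20,2],[21,1],[21,2],[22,1],[22,2],[23,1],[23,2],[24,1],[24,2],[25,1],[25,2],[26,3],[27,4],[28,2],[30,3],[31,3],[33,0]]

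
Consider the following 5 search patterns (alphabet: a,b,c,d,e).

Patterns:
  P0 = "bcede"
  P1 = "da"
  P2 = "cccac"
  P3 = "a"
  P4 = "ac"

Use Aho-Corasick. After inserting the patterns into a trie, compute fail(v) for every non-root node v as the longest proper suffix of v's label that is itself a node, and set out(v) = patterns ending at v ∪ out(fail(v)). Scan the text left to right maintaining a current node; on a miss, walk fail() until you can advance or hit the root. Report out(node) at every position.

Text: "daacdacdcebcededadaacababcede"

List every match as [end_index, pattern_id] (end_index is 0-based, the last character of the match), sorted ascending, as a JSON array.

Construct AC machine:
Trie nodes:
  n0 'ε': a→13 b→1 c→8 d→6
  n1 'b': c→2
  n2 'bc': e→3
  n3 'bce': d→4
  n4 'bced': e→5
  n5 'bcede': ·  ←P0
  n6 'd': a→7
  n7 'da': ·  ←P1
  n8 'c': c→9
  n9 'cc': c→10
  n10 'ccc': a→11
  n11 'ccca': c→12
  n12 'cccac': ·  ←P2
  n13 'a': c→14  ←P3
  n14 'ac': ·  ←P4

BFS fail/out derivation:
  n1('b'): parent n0 fail=0; on 'b' 0 → fail=0;  out ∅∪∅=∅
  n6('d'): parent n0 fail=0; on 'd' 0 → fail=0;  out ∅∪∅=∅
  n8('c'): parent n0 fail=0; on 'c' 0 → fail=0;  out ∅∪∅=∅
  n13('a'): parent n0 fail=0; on 'a' 0 → fail=0;  out {3}∪∅={3}
  n2('bc'): parent n1 fail=0; on 'c' 0 → fail=8;  out ∅∪∅=∅
  n7('da'): parent n6 fail=0; on 'a' 0 → fail=13;  out {1}∪{3}={1,3}
  n9('cc'): parent n8 fail=0; on 'c' 0 → fail=8;  out ∅∪∅=∅
  n14('ac'): parent n13 fail=0; on 'c' 0 → fail=8;  out {4}∪∅={4}
  n3('bce'): parent n2 fail=8; on 'e' 8→0 → fail=0;  out ∅∪∅=∅
  n10('ccc'): parent n9 fail=8; on 'c' 8 → fail=9;  out ∅∪∅=∅
  n4('bced'): parent n3 fail=0; on 'd' 0 → fail=6;  out ∅∪∅=∅
  n11('ccca'): parent n10 fail=9; on 'a' 9→8→0 → fail=13;  out ∅∪{3}={3}
  n5('bcede'): parent n4 fail=6; on 'e' 6→0 → fail=0;  out {0}∪∅={0}
  n12('cccac'): parent n11 fail=13; on 'c' 13 → fail=14;  out {2}∪{4}={2,4}

Text stream:
i=0 'd': node 0→6
i=1 'a': node 6→7  ** P1@[0:1],P3@[1:1]
i=2 'a': node 7→13 (via fail)  ** P3@[2:2]
i=3 'c': node 13→14  ** P4@[2:3]
i=4 'd': node 14→6 (via fail)
i=5 'a': node 6→7  ** P1@[4:5],P3@[5:5]
i=6 'c': node 7→14 (via fail)  ** P4@[5:6]
i=7 'd': node 14→6 (via fail)
i=8 'c': node 6→8 (via fail)
i=9 'e': node 8→0 (via fail)
i=10 'b': node 0→1
i=11 'c': node 1→2
i=12 'e': node 2→3
i=13 'd': node 3→4
i=14 'e': node 4→5  ** P0@[10:14]
i=15 'd': node 5→6 (via fail)
i=16 'a': node 6→7  ** P1@[15:16],P3@[16:16]
i=17 'd': node 7→6 (via fail)
i=18 'a': node 6→7  ** P1@[17:18],P3@[18:18]
i=19 'a': node 7→13 (via fail)  ** P3@[19:19]
i=20 'c': node 13→14  ** P4@[19:20]
i=21 'a': node 14→13 (via fail)  ** P3@[21:21]
i=22 'b': node 13→1 (via fail)
i=23 'a': node 1→13 (via fail)  ** P3@[23:23]
i=24 'b': node 13→1 (via fail)
i=25 'c': node 1→2
i=26 'e': node 2→3
i=27 'd': node 3→4
i=28 'e': node 4→5  ** P0@[24:28]

Result: [[1,1],[1,3],[2,3],[3,4],[5,1],[5,3],[6,4],[14,0],[16,1],[16,3],[18,1],[18,3],[19,3],[20,4],[21,3],[23,3],[28,0]]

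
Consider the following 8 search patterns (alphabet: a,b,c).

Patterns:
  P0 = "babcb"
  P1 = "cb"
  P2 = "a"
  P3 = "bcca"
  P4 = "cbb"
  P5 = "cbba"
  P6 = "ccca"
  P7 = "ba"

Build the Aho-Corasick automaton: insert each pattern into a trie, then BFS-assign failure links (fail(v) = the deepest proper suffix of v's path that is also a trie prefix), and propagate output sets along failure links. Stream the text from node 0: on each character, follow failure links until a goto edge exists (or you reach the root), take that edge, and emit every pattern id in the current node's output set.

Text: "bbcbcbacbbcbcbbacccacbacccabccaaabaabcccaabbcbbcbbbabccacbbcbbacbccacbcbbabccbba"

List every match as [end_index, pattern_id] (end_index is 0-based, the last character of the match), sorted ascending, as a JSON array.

Construct AC machine:
Trie (insert patterns):
  n0 'ε': a→8 b→1 c→6
  n1 'b': a→2 c→9
  n2 'ba': b→3  ←P7
  n3 'bab': c→4
  n4 'babc': b→5
  n5 'babcb': ·  ←P0
  n6 'c': b→7 c→14
  n7 'cb': b→12  ←P1
  n8 'a': ·  ←P2
  n9 'bc': c→10
  n10 'bcc': a→11
  n11 'bcca': ·  ←P3
  n12 'cbb': a→13  ←P4
  n13 'cbba': ·  ←P5
  n14 'cc': c→15
  n15 'ccc': a→16
  n16 'ccca': ·  ←P6

Failure links (BFS by depth):
  fail(1) 'b': from fail(0)=0 chase 'b': 0 ⇒ 0;  out=∅∪out(0)=∅
  fail(6) 'c': from fail(0)=0 chase 'c': 0 ⇒ 0;  out=∅∪out(0)=∅
  fail(8) 'a': from fail(0)=0 chase 'a': 0 ⇒ 0;  out={2}∪out(0)={2}
  fail(2) 'ba': from fail(1)=0 chase 'a': 0 ⇒ 8;  out={7}∪out(8)={2,7}
  fail(7) 'cb': from fail(6)=0 chase 'b': 0 ⇒ 1;  out={1}∪out(1)={1}
  fail(9) 'bc': from fail(1)=0 chase 'c': 0 ⇒ 6;  out=∅∪out(6)=∅
  fail(14) 'cc': from fail(6)=0 chase 'c': 0 ⇒ 6;  out=∅∪out(6)=∅
  fail(3) 'bab': from fail(2)=8 chase 'b': 8→0 ⇒ 1;  out=∅∪out(1)=∅
  fail(10) 'bcc': from fail(9)=6 chase 'c': 6 ⇒ 14;  out=∅∪out(14)=∅
  fail(12) 'cbb': from fail(7)=1 chase 'b': 1→0 ⇒ 1;  out={4}∪out(1)={4}
  fail(15) 'ccc': from fail(14)=6 chase 'c': 6 ⇒ 14;  out=∅∪out(14)=∅
  fail(4) 'babc': from fail(3)=1 chase 'c': 1 ⇒ 9;  out=∅∪out(9)=∅
  fail(11) 'bcca': from fail(10)=14 chase 'a': 14→6→0 ⇒ 8;  out={3}∪out(8)={2,3}
  fail(13) 'cbba': from fail(12)=1 chase 'a': 1 ⇒ 2;  out={5}∪out(2)={2,5,7}
  fail(16) 'ccca': from fail(15)=14 chase 'a': 14→6→0 ⇒ 8;  out={6}∪out(8)={2,6}
  fail(5) 'babcb': from fail(4)=9 chase 'b': 9→6 ⇒ 7;  out={0}∪out(7)={0,1}

Scan:
i=0 'b': node 0→1
i=1 'b': node 1→1 (fail-walked)
i=2 'c': node 1→9
i=3 'b': node 9→7 (fail-walked)  → match P1@[2:3]
i=4 'c': node 7→9 (fail-walked)
i=5 'b': node 9→7 (fail-walked)  → match P1@[4:5]
i=6 'a': node 7→2 (fail-walked)  → match P2@[6:6],P7@[5:6]
i=7 'c': node 2→6 (fail-walked)
i=8 'b': node 6→7  → match P1@[7:8]
i=9 'b': node 7→12  → match P4@[7:9]
i=10 'c': node 12→9 (fail-walked)
i=11 'b': node 9→7 (fail-walked)  → match P1@[10:11]
i=12 'c': node 7→9 (fail-walked)
i=13 'b': node 9→7 (fail-walked)  → match P1@[12:13]
i=14 'b': node 7→12  → match P4@[12:14]
i=15 'a': node 12→13  → match P2@[15:15],P5@[12:15],P7@[14:15]
i=16 'c': node 13→6 (fail-walked)
i=17 'c': node 6→14
i=18 'c': node 14→15
i=19 'a': node 15→16  → match P2@[19:19],P6@[16:19]
i=20 'c': node 16→6 (fail-walked)
i=21 'b': node 6→7  → match P1@[20:21]
i=22 'a': node 7→2 (fail-walked)  → match P2@[22:22],P7@[21:22]
i=23 'c': node 2→6 (fail-walked)
i=24 'c': node 6→14
i=25 'c': node 14→15
i=26 'a': node 15→16  → match P2@[26:26],P6@[23:26]
i=27 'b': node 16→1 (fail-walked)
i=28 'c': node 1→9
i=29 'c': node 9→10
i=30 'a': node 10→11  → match P2@[30:30],P3@[27:30]
i=31 'a': node 11→8 (fail-walked)  → match P2@[31:31]
i=32 'a': node 8→8 (fail-walked)  → match P2@[32:32]
i=33 'b': node 8→1 (fail-walked)
i=34 'a': node 1→2  → match P2@[34:34],P7@[33:34]
i=35 'a': node 2→8 (fail-walked)  → match P2@[35:35]
i=36 'b': node 8→1 (fail-walked)
i=37 'c': node 1→9
i=38 'c': node 9→10
i=39 'c': node 10→15 (fail-walked)
i=40 'a': node 15→16  → match P2@[40:40],P6@[37:40]
i=41 'a': node 16→8 (fail-walked)  → match P2@[41:41]
i=42 'b': node 8→1 (fail-walked)
i=43 'b': node 1→1 (fail-walked)
i=44 'c': node 1→9
i=45 'b': node 9→7 (fail-walked)  → match P1@[44:45]
i=46 'b': node 7→12  → match P4@[44:46]
i=47 'c': node 12→9 (fail-walked)
i=48 'b': node 9→7 (fail-walked)  → match P1@[47:48]
i=49 'b': node 7→12  → match P4@[47:49]
i=50 'b': node 12→1 (fail-walked)
i=51 'a': node 1→2  → match P2@[51:51],P7@[50:51]
i=52 'b': node 2→3
i=53 'c': node 3→4
i=54 'c': node 4→10 (fail-walked)
i=55 'a': node 10→11  → match P2@[55:55],P3@[52:55]
i=56 'c': node 11→6 (fail-walked)
i=57 'b': node 6→7  → match P1@[56:57]
i=58 'b': node 7→12  → match P4@[56:58]
i=59 'c': node 12→9 (fail-walked)
i=60 'b': node 9→7 (fail-walked)  → match P1@[59:60]
i=61 'b': node 7→12  → match P4@[59:61]
i=62 'a': node 12→13  → match P2@[62:62],P5@[59:62],P7@[61:62]
i=63 'c': node 13→6 (fail-walked)
i=64 'b': node 6→7  → match P1@[63:64]
i=65 'c': node 7→9 (fail-walked)
i=66 'c': node 9→10
i=67 'a': node 10→11  → match P2@[67:67],P3@[64:67]
i=68 'c': node 11→6 (fail-walked)
i=69 'b': node 6→7  → match P1@[68:69]
i=70 'c': node 7→9 (fail-walked)
i=71 'b': node 9→7 (fail-walked)  → match P1@[70:71]
i=72 'b': node 7→12  → match P4@[70:72]
i=73 'a': node 12→13  → match P2@[73:73],P5@[70:73],P7@[72:73]
i=74 'b': node 13→3 (fail-walked)
i=75 'c': node 3→4
i=76 'c': node 4→10 (fail-walked)
i=77 'b': node 10→7 (fail-walked)  → match P1@[76:77]
i=78 'b': node 7→12  → match P4@[76:78]
i=79 'a': node 12→13  → match P2@[79:79],P5@[76:79],P7@[78:79]

Result: [[3,1],[5,1],[6,2],[6,7],[8,1],[9,4],[11,1],[13,1],[14,4],[15,2],[15,5],[15,7],[19,2],[19,6],[21,1],[22,2],[22,7],[26,2],[26,6],[30,2],[30,3],[31,2],[32,2],[34,2],[34,7],[35,2],[40,2],[40,6],[41,2],[45,1],[46,4],[48,1],[49,4],[51,2],[51,7],[55,2],[55,3],[57,1],[58,4],[60,1],[61,4],[62,2],[62,5],[62,7],[64,1],[67,2],[67,3],[69,1],[71,1],[72,4],[73,2],[73,5],[73,7],[77,1],[78,4],[79,2],[79,5],[79,7]]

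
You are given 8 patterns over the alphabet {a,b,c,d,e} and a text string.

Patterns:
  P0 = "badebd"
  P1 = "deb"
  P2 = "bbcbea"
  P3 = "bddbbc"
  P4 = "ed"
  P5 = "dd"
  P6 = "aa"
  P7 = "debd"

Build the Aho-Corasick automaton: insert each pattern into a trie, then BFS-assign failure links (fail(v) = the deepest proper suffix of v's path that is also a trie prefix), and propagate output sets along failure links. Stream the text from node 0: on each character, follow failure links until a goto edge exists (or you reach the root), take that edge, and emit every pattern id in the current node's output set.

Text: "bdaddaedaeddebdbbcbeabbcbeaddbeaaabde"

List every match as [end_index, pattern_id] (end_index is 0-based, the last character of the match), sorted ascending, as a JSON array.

Build automaton:
Trie nodes:
  0='ε' goto a→23 b→1 d→7 e→20
  1='b' goto a→2 b→10 d→15
  2='ba' goto d→3
  3='bad' goto e→4
  4='bade' goto b→5
  5='badeb' goto d→6
  6='badebd' goto ·  ←P0
  7='d' goto d→22 e→8
  8='de' goto b→9
  9='deb' goto d→25  ←P1
  10='bb' goto c→11
  11='bbc' goto b→12
  12='bbcb' goto e→13
  13='bbcbe' goto a→14
  14='bbcbea' goto ·  ←P2
  15='bd' goto d→16
  16='bdd' goto b→17
  17='bddb' goto b→18
  18='bddbb' goto c→19
  19='bddbbc' goto ·  ←P3
  20='e' goto d→21
  21='ed' goto ·  ←P4
  22='dd' goto ·  ←P5
  23='a' goto a→24
  24='aa' goto ·  ←P6
  25='debd' goto ·  ←P7

BFS fail/out derivation:
  fail(1) 'b': from fail(0)=0 chase 'b': 0 ⇒ 0;  out=∅∪out(0)=∅
  fail(7) 'd': from fail(0)=0 chase 'd': 0 ⇒ 0;  out=∅∪out(0)=∅
  fail(20) 'e': from fail(0)=0 chase 'e': 0 ⇒ 0;  out=∅∪out(0)=∅
  fail(23) 'a': from fail(0)=0 chase 'a': 0 ⇒ 0;  out=∅∪out(0)=∅
  fail(2) 'ba': from fail(1)=0 chase 'a': 0 ⇒ 23;  out=∅∪out(23)=∅
  fail(8) 'de': from fail(7)=0 chase 'e': 0 ⇒ 20;  out=∅∪out(20)=∅
  fail(10) 'bb': from fail(1)=0 chase 'b': 0 ⇒ 1;  out=∅∪out(1)=∅
  fail(15) 'bd': from fail(1)=0 chase 'd': 0 ⇒ 7;  out=∅∪out(7)=∅
  fail(21) 'ed': from fail(20)=0 chase 'd': 0 ⇒ 7;  out={4}∪out(7)={4}
  fail(22) 'dd': from fail(7)=0 chase 'd': 0 ⇒ 7;  out={5}∪out(7)={5}
  fail(24) 'aa': from fail(23)=0 chase 'a': 0 ⇒ 23;  out={6}∪out(23)={6}
  fail(3) 'bad': from fail(2)=23 chase 'd': 23→0 ⇒ 7;  out=∅∪out(7)=∅
  fail(9) 'deb': from fail(8)=20 chase 'b': 20→0 ⇒ 1;  out={1}∪out(1)={1}
  fail(11) 'bbc': from fail(10)=1 chase 'c': 1→0 ⇒ 0;  out=∅∪out(0)=∅
  fail(16) 'bdd': from fail(15)=7 chase 'd': 7 ⇒ 22;  out=∅∪out(22)={5}
  fail(4) 'bade': from fail(3)=7 chase 'e': 7 ⇒ 8;  out=∅∪out(8)=∅
  fail(12) 'bbcb': from fail(11)=0 chase 'b': 0 ⇒ 1;  out=∅∪out(1)=∅
  fail(17) 'bddb': from fail(16)=22 chase 'b': 22→7→0 ⇒ 1;  out=∅∪out(1)=∅
  fail(25) 'debd': from fail(9)=1 chase 'd': 1 ⇒ 15;  out={7}∪out(15)={7}
  fail(5) 'badeb': from fail(4)=8 chase 'b': 8 ⇒ 9;  out=∅∪out(9)={1}
  fail(13) 'bbcbe': from fail(12)=1 chase 'e': 1→0 ⇒ 20;  out=∅∪out(20)=∅
  fail(18) 'bddbb': from fail(17)=1 chase 'b': 1 ⇒ 10;  out=∅∪out(10)=∅
  fail(6) 'badebd': from fail(5)=9 chase 'd': 9 ⇒ 25;  out={0}∪out(25)={0,7}
  fail(14) 'bbcbea': from fail(13)=20 chase 'a': 20→0 ⇒ 23;  out={2}∪out(23)={2}
  fail(19) 'bddbbc': from fail(18)=10 chase 'c': 10 ⇒ 11;  out={3}∪out(11)={3}

Run:
pos 0 'b': at 1
pos 1 'd': at 15
pos 2 'a': at 23 (fail-walked)
pos 3 'd': at 7 (fail-walked)
pos 4 'd': at 22  emit P5@[3:4]
pos 5 'a': at 23 (fail-walked)
pos 6 'e': at 20 (fail-walked)
pos 7 'd': at 21  emit P4@[6:7]
pos 8 'a': at 23 (fail-walked)
pos 9 'e': at 20 (fail-walked)
pos 10 'd': at 21  emit P4@[9:10]
pos 11 'd': at 22 (fail-walked)  emit P5@[10:11]
pos 12 'e': at 8 (fail-walked)
pos 13 'b': at 9  emit P1@[11:13]
pos 14 'd': at 25  emit P7@[11:14]
pos 15 'b': at 1 (fail-walked)
pos 16 'b': at 10
pos 17 'c': at 11
pos 18 'b': at 12
pos 19 'e': at 13
pos 20 'a': at 14  emit P2@[15:20]
pos 21 'b': at 1 (fail-walked)
pos 22 'b': at 10
pos 23 'c': at 11
pos 24 'b': at 12
pos 25 'e': at 13
pos 26 'a': at 14  emit P2@[21:26]
pos 27 'd': at 7 (fail-walked)
pos 28 'd': at 22  emit P5@[27:28]
pos 29 'b': at 1 (fail-walked)
pos 30 'e': at 20 (fail-walked)
pos 31 'a': at 23 (fail-walked)
pos 32 'a': at 24  emit P6@[31:32]
pos 33 'a': at 24 (fail-walked)  emit P6@[32:33]
pos 34 'b': at 1 (fail-walked)
pos 35 'd': at 15
pos 36 'e': at 8 (fail-walked)

All matches (sorted): [[4,5],[7,4],[10,4],[11,5],[13,1],[14,7],[20,2],[26,2],[28,5],[32,6],[33,6]]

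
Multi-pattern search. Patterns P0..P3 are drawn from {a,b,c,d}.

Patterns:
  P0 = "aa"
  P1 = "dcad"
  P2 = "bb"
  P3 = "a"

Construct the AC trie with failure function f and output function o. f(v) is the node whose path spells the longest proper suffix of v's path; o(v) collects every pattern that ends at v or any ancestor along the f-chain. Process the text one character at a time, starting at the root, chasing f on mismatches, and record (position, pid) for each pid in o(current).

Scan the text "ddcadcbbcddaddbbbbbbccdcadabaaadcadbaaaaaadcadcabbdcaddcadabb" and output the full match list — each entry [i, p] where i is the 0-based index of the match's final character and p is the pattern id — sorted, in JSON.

Build:
Trie (insert patterns):
  n0 'ε': a→1 b→7 d→3
  n1 'a': a→2  ←P3
  n2 'aa': ·  ←P0
  n3 'd': c→4
  n4 'dc': a→5
  n5 'dca': d→6
  n6 'dcad': ·  ←P1
  n7 'b': b→8
  n8 'bb': ·  ←P2

BFS fail/out derivation:
  n1('a'): parent n0 fail=0; on 'a' 0 → fail=0;  out {3}∪∅={3}
  n3('d'): parent n0 fail=0; on 'd' 0 → fail=0;  out ∅∪∅=∅
  n7('b'): parent n0 fail=0; on 'b' 0 → fail=0;  out ∅∪∅=∅
  n2('aa'): parent n1 fail=0; on 'a' 0 → fail=1;  out {0}∪{3}={0,3}
  n4('dc'): parent n3 fail=0; on 'c' 0 → fail=0;  out ∅∪∅=∅
  n8('bb'): parent n7 fail=0; on 'b' 0 → fail=7;  out {2}∪∅={2}
  n5('dca'): parent n4 fail=0; on 'a' 0 → fail=1;  out ∅∪{3}={3}
  n6('dcad'): parent n5 fail=1; on 'd' 1→0 → fail=3;  out {1}∪∅={1}

Text stream:
i=0 'd': node 0→3
i=1 'd': node 3→3 (via fail)
i=2 'c': node 3→4
i=3 'a': node 4→5  emit P3@[3:3]
i=4 'd': node 5→6  emit P1@[1:4]
i=5 'c': node 6→4 (via fail)
i=6 'b': node 4→7 (via fail)
i=7 'b': node 7→8  emit P2@[6:7]
i=8 'c': node 8→0 (via fail)
i=9 'd': node 0→3
i=10 'd': node 3→3 (via fail)
i=11 'a': node 3→1 (via fail)  emit P3@[11:11]
i=12 'd': node 1→3 (via fail)
i=13 'd': node 3→3 (via fail)
i=14 'b': node 3→7 (via fail)
i=15 'b': node 7→8  emit P2@[14:15]
i=16 'b': node 8→8 (via fail)  emit P2@[15:16]
i=17 'b': node 8→8 (via fail)  emit P2@[16:17]
i=18 'b': node 8→8 (via fail)  emit P2@[17:18]
i=19 'b': node 8→8 (via fail)  emit P2@[18:19]
i=20 'c': node 8→0 (via fail)
i=21 'c': node 0→0
i=22 'd': node 0→3
i=23 'c': node 3→4
i=24 'a': node 4→5  emit P3@[24:24]
i=25 'd': node 5→6  emit P1@[22:25]
i=26 'a': node 6→1 (via fail)  emit P3@[26:26]
i=27 'b': node 1→7 (via fail)
i=28 'a': node 7→1 (via fail)  emit P3@[28:28]
i=29 'a': node 1→2  emit P0@[28:29],P3@[29:29]
i=30 'a': node 2→2 (via fail)  emit P0@[29:30],P3@[30:30]
i=31 'd': node 2→3 (via fail)
i=32 'c': node 3→4
i=33 'a': node 4→5  emit P3@[33:33]
i=34 'd': node 5→6  emit P1@[31:34]
i=35 'b': node 6→7 (via fail)
i=36 'a': node 7→1 (via fail)  emit P3@[36:36]
i=37 'a': node 1→2  emit P0@[36:37],P3@[37:37]
i=38 'a': node 2→2 (via fail)  emit P0@[37:38],P3@[38:38]
i=39 'a': node 2→2 (via fail)  emit P0@[38:39],P3@[39:39]
i=40 'a': node 2→2 (via fail)  emit P0@[39:40],P3@[40:40]
i=41 'a': node 2→2 (via fail)  emit P0@[40:41],P3@[41:41]
i=42 'd': node 2→3 (via fail)
i=43 'c': node 3→4
i=44 'a': node 4→5  emit P3@[44:44]
i=45 'd': node 5→6  emit P1@[42:45]
i=46 'c': node 6→4 (via fail)
i=47 'a': node 4→5  emit P3@[47:47]
i=48 'b': node 5→7 (via fail)
i=49 'b': node 7→8  emit P2@[48:49]
i=50 'd': node 8→3 (via fail)
i=51 'c': node 3→4
i=52 'a': node 4→5  emit P3@[52:52]
i=53 'd': node 5→6  emit P1@[50:53]
i=54 'd': node 6→3 (via fail)
i=55 'c': node 3→4
i=56 'a': node 4→5  emit P3@[56:56]
i=57 'd': node 5→6  emit P1@[54:57]
i=58 'a': node 6→1 (via fail)  emit P3@[58:58]
i=59 'b': node 1→7 (via fail)
i=60 'b': node 7→8  emit P2@[59:60]

Matches: [[3,3],[4,1],[7,2],[11,3],[15,2],[16,2],[17,2],[18,2],[19,2],[24,3],[25,1],[26,3],[28,3],[29,0],[29,3],[30,0],[30,3],[33,3],[34,1],[36,3],[37,0],[37,3],[38,0],[38,3],[39,0],[39,3],[40,0],[40,3],[41,0],[41,3],[44,3],[45,1],[47,3],[49,2],[52,3],[53,1],[56,3],[57,1],[58,3],[60,2]]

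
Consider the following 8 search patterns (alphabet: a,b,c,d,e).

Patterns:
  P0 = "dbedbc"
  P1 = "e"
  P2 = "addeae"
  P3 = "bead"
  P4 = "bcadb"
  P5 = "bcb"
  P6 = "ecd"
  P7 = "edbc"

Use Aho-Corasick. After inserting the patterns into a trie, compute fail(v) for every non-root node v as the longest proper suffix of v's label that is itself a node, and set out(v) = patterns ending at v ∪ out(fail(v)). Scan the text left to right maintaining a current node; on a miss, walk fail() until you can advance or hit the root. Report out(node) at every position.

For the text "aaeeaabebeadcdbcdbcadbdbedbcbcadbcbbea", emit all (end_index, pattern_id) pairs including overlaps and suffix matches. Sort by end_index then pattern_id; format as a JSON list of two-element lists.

Construct AC machine:
Trie nodes:
  0='ε' goto a→8 b→14 d→1 e→7
  1='d' goto b→2
  2='db' goto e→3
  3='dbe' goto d→4
  4='dbed' goto b→5
  5='dbedb' goto c→6
  6='dbedbc' goto ·  ←P0
  7='e' goto c→23 d→25  ←P1
  8='a' goto d→9
  9='ad' goto d→10
  10='add' goto e→11
  11='adde' goto a→12
  12='addea' goto e→13
  13='addeae' goto ·  ←P2
  14='b' goto c→18 e→15
  15='be' goto a→16
  16='bea' goto d→17
  17='bead' goto ·  ←P3
  18='bc' goto a→19 b→22
  19='bca' goto d→20
  20='bcad' goto b→21
  21='bcadb' goto ·  ←P4
  22='bcb' goto ·  ←P5
  23='ec' goto d→24
  24='ecd' goto ·  ←P6
  25='ed' goto b→26
  26='edb' goto c→27
  27='edbc' goto ·  ←P7

Failure links (BFS by depth):
  fail(1) 'd': from fail(0)=0 chase 'd': 0 ⇒ 0;  out=∅∪out(0)=∅
  fail(7) 'e': from fail(0)=0 chase 'e': 0 ⇒ 0;  out={1}∪out(0)={1}
  fail(8) 'a': from fail(0)=0 chase 'a': 0 ⇒ 0;  out=∅∪out(0)=∅
  fail(14) 'b': from fail(0)=0 chase 'b': 0 ⇒ 0;  out=∅∪out(0)=∅
  fail(2) 'db': from fail(1)=0 chase 'b': 0 ⇒ 14;  out=∅∪out(14)=∅
  fail(9) 'ad': from fail(8)=0 chase 'd': 0 ⇒ 1;  out=∅∪out(1)=∅
  fail(15) 'be': from fail(14)=0 chase 'e': 0 ⇒ 7;  out=∅∪out(7)={1}
  fail(18) 'bc': from fail(14)=0 chase 'c': 0 ⇒ 0;  out=∅∪out(0)=∅
  fail(23) 'ec': from fail(7)=0 chase 'c': 0 ⇒ 0;  out=∅∪out(0)=∅
  fail(25) 'ed': from fail(7)=0 chase 'd': 0 ⇒ 1;  out=∅∪out(1)=∅
  fail(3) 'dbe': from fail(2)=14 chase 'e': 14 ⇒ 15;  out=∅∪out(15)={1}
  fail(10) 'add': from fail(9)=1 chase 'd': 1→0 ⇒ 1;  out=∅∪out(1)=∅
  fail(16) 'bea': from fail(15)=7 chase 'a': 7→0 ⇒ 8;  out=∅∪out(8)=∅
  fail(19) 'bca': from fail(18)=0 chase 'a': 0 ⇒ 8;  out=∅∪out(8)=∅
  fail(22) 'bcb': from fail(18)=0 chase 'b': 0 ⇒ 14;  out={5}∪out(14)={5}
  fail(24) 'ecd': from fail(23)=0 chase 'd': 0 ⇒ 1;  out={6}∪out(1)={6}
  fail(26) 'edb': from fail(25)=1 chase 'b': 1 ⇒ 2;  out=∅∪out(2)=∅
  fail(4) 'dbed': from fail(3)=15 chase 'd': 15→7 ⇒ 25;  out=∅∪out(25)=∅
  fail(11) 'adde': from fail(10)=1 chase 'e': 1→0 ⇒ 7;  out=∅∪out(7)={1}
  fail(17) 'bead': from fail(16)=8 chase 'd': 8 ⇒ 9;  out={3}∪out(9)={3}
  fail(20) 'bcad': from fail(19)=8 chase 'd': 8 ⇒ 9;  out=∅∪out(9)=∅
  fail(27) 'edbc': from fail(26)=2 chase 'c': 2→14 ⇒ 18;  out={7}∪out(18)={7}
  fail(5) 'dbedb': from fail(4)=25 chase 'b': 25 ⇒ 26;  out=∅∪out(26)=∅
  fail(12) 'addea': from fail(11)=7 chase 'a': 7→0 ⇒ 8;  out=∅∪out(8)=∅
  fail(21) 'bcadb': from fail(20)=9 chase 'b': 9→1 ⇒ 2;  out={4}∪out(2)={4}
  fail(6) 'dbedbc': from fail(5)=26 chase 'c': 26 ⇒ 27;  out={0}∪out(27)={0,7}
  fail(13) 'addeae': from fail(12)=8 chase 'e': 8→0 ⇒ 7;  out={2}∪out(7)={1,2}

Text stream:
pos 0 'a': at 8
pos 1 'a': at 8 (fail-walked)
pos 2 'e': at 7 (fail-walked)  emit P1@[2:2]
pos 3 'e': at 7 (fail-walked)  emit P1@[3:3]
pos 4 'a': at 8 (fail-walked)
pos 5 'a': at 8 (fail-walked)
pos 6 'b': at 14 (fail-walked)
pos 7 'e': at 15  emit P1@[7:7]
pos 8 'b': at 14 (fail-walked)
pos 9 'e': at 15  emit P1@[9:9]
pos 10 'a': at 16
pos 11 'd': at 17  emit P3@[8:11]
pos 12 'c': at 0 (fail-walked)
pos 13 'd': at 1
pos 14 'b': at 2
pos 15 'c': at 18 (fail-walked)
pos 16 'd': at 1 (fail-walked)
pos 17 'b': at 2
pos 18 'c': at 18 (fail-walked)
pos 19 'a': at 19
pos 20 'd': at 20
pos 21 'b': at 21  emit P4@[17:21]
pos 22 'd': at 1 (fail-walked)
pos 23 'b': at 2
pos 24 'e': at 3  emit P1@[24:24]
pos 25 'd': at 4
pos 26 'b': at 5
pos 27 'c': at 6  emit P0@[22:27],P7@[24:27]
pos 28 'b': at 22 (fail-walked)  emit P5@[26:28]
pos 29 'c': at 18 (fail-walked)
pos 30 'a': at 19
pos 31 'd': at 20
pos 32 'b': at 21  emit P4@[28:32]
pos 33 'c': at 18 (fail-walked)
pos 34 'b': at 22  emit P5@[32:34]
pos 35 'b': at 14 (fail-walked)
pos 36 'e': at 15  emit P1@[36:36]
pos 37 'a': at 16

Matches: [[2,1],[3,1],[7,1],[9,1],[11,3],[21,4],[24,1],[27,0],[27,7],[28,5],[32,4],[34,5],[36,1]]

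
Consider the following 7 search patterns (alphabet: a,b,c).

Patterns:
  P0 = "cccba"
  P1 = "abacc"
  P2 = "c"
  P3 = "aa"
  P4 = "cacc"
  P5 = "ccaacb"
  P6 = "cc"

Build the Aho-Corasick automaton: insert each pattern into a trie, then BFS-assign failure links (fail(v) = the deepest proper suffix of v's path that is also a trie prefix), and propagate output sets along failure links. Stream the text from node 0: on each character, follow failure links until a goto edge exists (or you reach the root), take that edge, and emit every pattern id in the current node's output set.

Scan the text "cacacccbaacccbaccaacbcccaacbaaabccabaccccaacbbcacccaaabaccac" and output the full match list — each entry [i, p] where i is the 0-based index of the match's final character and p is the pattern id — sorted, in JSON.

Build automaton:
Trie nodes:
  0='ε' goto a→6 c→1
  1='c' goto a→12 c→2  ←P2
  2='cc' goto a→15 c→3  ←P6
  3='ccc' goto b→4
  4='cccb' goto a→5
  5='cccba' goto ·  ←P0
  6='a' goto a→11 b→7
  7='ab' goto a→8
  8='aba' goto c→9
  9='abac' goto c→10
  10='abacc' goto ·  ←P1
  11='aa' goto ·  ←P3
  12='ca' goto c→13
  13='cac' goto c→14
  14='cacc' goto ·  ←P4
  15='cca' goto a→16
  16='ccaa' goto c→17
  17='ccaac' goto b→18
  18='ccaacb' goto ·  ←P5

Failure links (BFS by depth):
  n1('c'): parent n0 fail=0; on 'c' 0 → fail=0;  out {2}∪∅={2}
  n6('a'): parent n0 fail=0; on 'a' 0 → fail=0;  out ∅∪∅=∅
  n2('cc'): parent n1 fail=0; on 'c' 0 → fail=1;  out {6}∪{2}={2,6}
  n7('ab'): parent n6 fail=0; on 'b' 0 → fail=0;  out ∅∪∅=∅
  n11('aa'): parent n6 fail=0; on 'a' 0 → fail=6;  out {3}∪∅={3}
  n12('ca'): parent n1 fail=0; on 'a' 0 → fail=6;  out ∅∪∅=∅
  n3('ccc'): parent n2 fail=1; on 'c' 1 → fail=2;  out ∅∪{2,6}={2,6}
  n8('aba'): parent n7 fail=0; on 'a' 0 → fail=6;  out ∅∪∅=∅
  n13('cac'): parent n12 fail=6; on 'c' 6→0 → fail=1;  out ∅∪{2}={2}
  n15('cca'): parent n2 fail=1; on 'a' 1 → fail=12;  out ∅∪∅=∅
  n4('cccb'): parent n3 fail=2; on 'b' 2→1→0 → fail=0;  out ∅∪∅=∅
  n9('abac'): parent n8 fail=6; on 'c' 6→0 → fail=1;  out ∅∪{2}={2}
  n14('cacc'): parent n13 fail=1; on 'c' 1 → fail=2;  out {4}∪{2,6}={2,4,6}
  n16('ccaa'): parent n15 fail=12; on 'a' 12→6 → fail=11;  out ∅∪{3}={3}
  n5('cccba'): parent n4 fail=0; on 'a' 0 → fail=6;  out {0}∪∅={0}
  n10('abacc'): parent n9 fail=1; on 'c' 1 → fail=2;  out {1}∪{2,6}={1,2,6}
  n17('ccaac'): parent n16 fail=11; on 'c' 11→6→0 → fail=1;  out ∅∪{2}={2}
  n18('ccaacb'): parent n17 fail=1; on 'b' 1→0 → fail=0;  out {5}∪∅={5}

Scan:
i=0 'c': node 0→1  emit P2@[0:0]
i=1 'a': node 1→12
i=2 'c': node 12→13  emit P2@[2:2]
i=3 'a': node 13→12 (fail-walked)
i=4 'c': node 12→13  emit P2@[4:4]
i=5 'c': node 13→14  emit P2@[5:5],P4@[2:5],P6@[4:5]
i=6 'c': node 14→3 (fail-walked)  emit P2@[6:6],P6@[5:6]
i=7 'b': node 3→4
i=8 'a': node 4→5  emit P0@[4:8]
i=9 'a': node 5→11 (fail-walked)  emit P3@[8:9]
i=10 'c': node 11→1 (fail-walked)  emit P2@[10:10]
i=11 'c': node 1→2  emit P2@[11:11],P6@[10:11]
i=12 'c': node 2→3  emit P2@[12:12],P6@[11:12]
i=13 'b': node 3→4
i=14 'a': node 4→5  emit P0@[10:14]
i=15 'c': node 5→1 (fail-walked)  emit P2@[15:15]
i=16 'c': node 1→2  emit P2@[16:16],P6@[15:16]
i=17 'a': node 2→15
i=18 'a': node 15→16  emit P3@[17:18]
i=19 'c': node 16→17  emit P2@[19:19]
i=20 'b': node 17→18  emit P5@[15:20]
i=21 'c': node 18→1 (fail-walked)  emit P2@[21:21]
i=22 'c': node 1→2  emit P2@[22:22],P6@[21:22]
i=23 'c': node 2→3  emit P2@[23:23],P6@[22:23]
i=24 'a': node 3→15 (fail-walked)
i=25 'a': node 15→16  emit P3@[24:25]
i=26 'c': node 16→17  emit P2@[26:26]
i=27 'b': node 17→18  emit P5@[22:27]
i=28 'a': node 18→6 (fail-walked)
i=29 'a': node 6→11  emit P3@[28:29]
i=30 'a': node 11→11 (fail-walked)  emit P3@[29:30]
i=31 'b': node 11→7 (fail-walked)
i=32 'c': node 7→1 (fail-walked)  emit P2@[32:32]
i=33 'c': node 1→2  emit P2@[33:33],P6@[32:33]
i=34 'a': node 2→15
i=35 'b': node 15→7 (fail-walked)
i=36 'a': node 7→8
i=37 'c': node 8→9  emit P2@[37:37]
i=38 'c': node 9→10  emit P1@[34:38],P2@[38:38],P6@[37:38]
i=39 'c': node 10→3 (fail-walked)  emit P2@[39:39],P6@[38:39]
i=40 'c': node 3→3 (fail-walked)  emit P2@[40:40],P6@[39:40]
i=41 'a': node 3→15 (fail-walked)
i=42 'a': node 15→16  emit P3@[41:42]
i=43 'c': node 16→17  emit P2@[43:43]
i=44 'b': node 17→18  emit P5@[39:44]
i=45 'b': node 18→0 (fail-walked)
i=46 'c': node 0→1  emit P2@[46:46]
i=47 'a': node 1→12
i=48 'c': node 12→13  emit P2@[48:48]
i=49 'c': node 13→14  emit P2@[49:49],P4@[46:49],P6@[48:49]
i=50 'c': node 14→3 (fail-walked)  emit P2@[50:50],P6@[49:50]
i=51 'a': node 3→15 (fail-walked)
i=52 'a': node 15→16  emit P3@[51:52]
i=53 'a': node 16→11 (fail-walked)  emit P3@[52:53]
i=54 'b': node 11→7 (fail-walked)
i=55 'a': node 7→8
i=56 'c': node 8→9  emit P2@[56:56]
i=57 'c': node 9→10  emit P1@[53:57],P2@[57:57],P6@[56:57]
i=58 'a': node 10→15 (fail-walked)
i=59 'c': node 15→13 (fail-walked)  emit P2@[59:59]

Result: [[0,2],[2,2],[4,2],[5,2],[5,4],[5,6],[6,2],[6,6],[8,0],[9,3],[10,2],[11,2],[11,6],[12,2],[12,6],[14,0],[15,2],[16,2],[16,6],[18,3],[19,2],[20,5],[21,2],[22,2],[22,6],[23,2],[23,6],[25,3],[26,2],[27,5],[29,3],[30,3],[32,2],[33,2],[33,6],[37,2],[38,1],[38,2],[38,6],[39,2],[39,6],[40,2],[40,6],[42,3],[43,2],[44,5],[46,2],[48,2],[49,2],[49,4],[49,6],[50,2],[50,6],[52,3],[53,3],[56,2],[57,1],[57,2],[57,6],[59,2]]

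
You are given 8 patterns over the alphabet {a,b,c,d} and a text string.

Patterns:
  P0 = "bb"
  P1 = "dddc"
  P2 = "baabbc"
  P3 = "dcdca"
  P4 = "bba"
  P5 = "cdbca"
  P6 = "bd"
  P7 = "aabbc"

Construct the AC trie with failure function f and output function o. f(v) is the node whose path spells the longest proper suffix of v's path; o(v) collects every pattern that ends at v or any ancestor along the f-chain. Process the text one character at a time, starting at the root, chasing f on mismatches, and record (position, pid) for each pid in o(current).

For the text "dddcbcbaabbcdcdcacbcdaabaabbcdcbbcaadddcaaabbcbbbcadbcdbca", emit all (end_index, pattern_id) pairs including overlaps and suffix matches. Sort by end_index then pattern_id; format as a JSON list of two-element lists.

Build:
Trie (insert patterns):
  n0 'ε': a→23 b→1 c→17 d→3
  n1 'b': a→7 b→2 d→22
  n2 'bb': a→16  ←P0
  n3 'd': c→12 d→4
  n4 'dd': d→5
  n5 'ddd': c→6
  n6 'dddc': ·  ←P1
  n7 'ba': a→8
  n8 'baa': b→9
  n9 'baab': b→10
  n10 'baabb': c→11
  n11 'baabbc': ·  ←P2
  n12 'dc': d→13
  n13 'dcd': c→14
  n14 'dcdc': a→15
  n15 'dcdca': ·  ←P3
  n16 'bba': ·  ←P4
  n17 'c': d→18
  n18 'cd': b→19
  n19 'cdb': c→20
  n20 'cdbc': a→21
  n21 'cdbca': ·  ←P5
  n22 'bd': ·  ←P6
  n23 'a': a→24
  n24 'aa': b→25
  n25 'aab': b→26
  n26 'aabb': c→27
  n27 'aabbc': ·  ←P7

BFS fail/out derivation:
  n1('b'): parent n0 fail=0; on 'b' 0 → fail=0;  out ∅∪∅=∅
  n3('d'): parent n0 fail=0; on 'd' 0 → fail=0;  out ∅∪∅=∅
  n17('c'): parent n0 fail=0; on 'c' 0 → fail=0;  out ∅∪∅=∅
  n23('a'): parent n0 fail=0; on 'a' 0 → fail=0;  out ∅∪∅=∅
  n2('bb'): parent n1 fail=0; on 'b' 0 → fail=1;  out {0}∪∅={0}
  n4('dd'): parent n3 fail=0; on 'd' 0 → fail=3;  out ∅∪∅=∅
  n7('ba'): parent n1 fail=0; on 'a' 0 → fail=23;  out ∅∪∅=∅
  n12('dc'): parent n3 fail=0; on 'c' 0 → fail=17;  out ∅∪∅=∅
  n18('cd'): parent n17 fail=0; on 'd' 0 → fail=3;  out ∅∪∅=∅
  n22('bd'): parent n1 fail=0; on 'd' 0 → fail=3;  out {6}∪∅={6}
  n24('aa'): parent n23 fail=0; on 'a' 0 → fail=23;  out ∅∪∅=∅
  n5('ddd'): parent n4 fail=3; on 'd' 3 → fail=4;  out ∅∪∅=∅
  n8('baa'): parent n7 fail=23; on 'a' 23 → fail=24;  out ∅∪∅=∅
  n13('dcd'): parent n12 fail=17; on 'd' 17 → fail=18;  out ∅∪∅=∅
  n16('bba'): parent n2 fail=1; on 'a' 1 → fail=7;  out {4}∪∅={4}
  n19('cdb'): parent n18 fail=3; on 'b' 3→0 → fail=1;  out ∅∪∅=∅
  n25('aab'): parent n24 fail=23; on 'b' 23→0 → fail=1;  out ∅∪∅=∅
  n6('dddc'): parent n5 fail=4; on 'c' 4→3 → fail=12;  out {1}∪∅={1}
  n9('baab'): parent n8 fail=24; on 'b' 24 → fail=25;  out ∅∪∅=∅
  n14('dcdc'): parent n13 fail=18; on 'c' 18→3 → fail=12;  out ∅∪∅=∅
  n20('cdbc'): parent n19 fail=1; on 'c' 1→0 → fail=17;  out ∅∪∅=∅
  n26('aabb'): parent n25 fail=1; on 'b' 1 → fail=2;  out ∅∪{0}={0}
  n10('baabb'): parent n9 fail=25; on 'b' 25 → fail=26;  out ∅∪{0}={0}
  n15('dcdca'): parent n14 fail=12; on 'a' 12→17→0 → fail=23;  out {3}∪∅={3}
  n21('cdbca'): parent n20 fail=17; on 'a' 17→0 → fail=23;  out {5}∪∅={5}
  n27('aabbc'): parent n26 fail=2; on 'c' 2→1→0 → fail=17;  out {7}∪∅={7}
  n11('baabbc'): parent n10 fail=26; on 'c' 26 → fail=27;  out {2}∪{7}={2,7}

Text stream:
[0] read 'd'  n0⇒n3
[1] read 'd'  n3⇒n4
[2] read 'd'  n4⇒n5
[3] read 'c'  n5⇒n6  ** P1@[0:3]
[4] read 'b'  n6⇒n1 (fail-walked)
[5] read 'c'  n1⇒n17 (fail-walked)
[6] read 'b'  n17⇒n1 (fail-walked)
[7] read 'a'  n1⇒n7
[8] read 'a'  n7⇒n8
[9] read 'b'  n8⇒n9
[10] read 'b'  n9⇒n10  ** P0@[9:10]
[11] read 'c'  n10⇒n11  ** P2@[6:11],P7@[7:11]
[12] read 'd'  n11⇒n18 (fail-walked)
[13] read 'c'  n18⇒n12 (fail-walked)
[14] read 'd'  n12⇒n13
[15] read 'c'  n13⇒n14
[16] read 'a'  n14⇒n15  ** P3@[12:16]
[17] read 'c'  n15⇒n17 (fail-walked)
[18] read 'b'  n17⇒n1 (fail-walked)
[19] read 'c'  n1⇒n17 (fail-walked)
[20] read 'd'  n17⇒n18
[21] read 'a'  n18⇒n23 (fail-walked)
[22] read 'a'  n23⇒n24
[23] read 'b'  n24⇒n25
[24] read 'a'  n25⇒n7 (fail-walked)
[25] read 'a'  n7⇒n8
[26] read 'b'  n8⇒n9
[27] read 'b'  n9⇒n10  ** P0@[26:27]
[28] read 'c'  n10⇒n11  ** P2@[23:28],P7@[24:28]
[29] read 'd'  n11⇒n18 (fail-walked)
[30] read 'c'  n18⇒n12 (fail-walked)
[31] read 'b'  n12⇒n1 (fail-walked)
[32] read 'b'  n1⇒n2  ** P0@[31:32]
[33] read 'c'  n2⇒n17 (fail-walked)
[34] read 'a'  n17⇒n23 (fail-walked)
[35] read 'a'  n23⇒n24
[36] read 'd'  n24⇒n3 (fail-walked)
[37] read 'd'  n3⇒n4
[38] read 'd'  n4⇒n5
[39] read 'c'  n5⇒n6  ** P1@[36:39]
[40] read 'a'  n6⇒n23 (fail-walked)
[41] read 'a'  n23⇒n24
[42] read 'a'  n24⇒n24 (fail-walked)
[43] read 'b'  n24⇒n25
[44] read 'b'  n25⇒n26  ** P0@[43:44]
[45] read 'c'  n26⇒n27  ** P7@[41:45]
[46] read 'b'  n27⇒n1 (fail-walked)
[47] read 'b'  n1⇒n2  ** P0@[46:47]
[48] read 'b'  n2⇒n2 (fail-walked)  ** P0@[47:48]
[49] read 'c'  n2⇒n17 (fail-walked)
[50] read 'a'  n17⇒n23 (fail-walked)
[51] read 'd'  n23⇒n3 (fail-walked)
[52] read 'b'  n3⇒n1 (fail-walked)
[53] read 'c'  n1⇒n17 (fail-walked)
[54] read 'd'  n17⇒n18
[55] read 'b'  n18⇒n19
[56] read 'c'  n19⇒n20
[57] read 'a'  n20⇒n21  ** P5@[53:57]

Result: [[3,1],[10,0],[11,2],[11,7],[16,3],[27,0],[28,2],[28,7],[32,0],[39,1],[44,0],[45,7],[47,0],[48,0],[57,5]]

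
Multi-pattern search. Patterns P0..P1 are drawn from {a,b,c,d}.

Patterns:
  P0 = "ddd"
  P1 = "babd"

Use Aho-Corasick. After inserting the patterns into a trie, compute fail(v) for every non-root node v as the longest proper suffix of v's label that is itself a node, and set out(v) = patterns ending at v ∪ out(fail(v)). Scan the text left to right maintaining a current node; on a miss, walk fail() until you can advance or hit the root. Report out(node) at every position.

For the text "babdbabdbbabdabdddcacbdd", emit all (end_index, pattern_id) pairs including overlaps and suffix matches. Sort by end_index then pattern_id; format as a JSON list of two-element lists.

Build:
Trie nodes:
  n0 'ε': b→4 d→1
  n1 'd': d→2
  n2 'dd': d→3
  n3 'ddd': ·  ←P0
  n4 'b': a→5
  n5 'ba': b→6
  n6 'bab': d→7
  n7 'babd': ·  ←P1

BFS fail/out derivation:
  n1('d'): parent n0 fail=0; on 'd' 0 → fail=0;  out ∅∪∅=∅
  n4('b'): parent n0 fail=0; on 'b' 0 → fail=0;  out ∅∪∅=∅
  n2('dd'): parent n1 fail=0; on 'd' 0 → fail=1;  out ∅∪∅=∅
  n5('ba'): parent n4 fail=0; on 'a' 0 → fail=0;  out ∅∪∅=∅
  n3('ddd'): parent n2 fail=1; on 'd' 1 → fail=2;  out {0}∪∅={0}
  n6('bab'): parent n5 fail=0; on 'b' 0 → fail=4;  out ∅∪∅=∅
  n7('babd'): parent n6 fail=4; on 'd' 4→0 → fail=1;  out {1}∪∅={1}

Scan:
[0] read 'b'  n0⇒n4
[1] read 'a'  n4⇒n5
[2] read 'b'  n5⇒n6
[3] read 'd'  n6⇒n7  emit P1@[0:3]
[4] read 'b'  n7⇒n4 ·f
[5] read 'a'  n4⇒n5
[6] read 'b'  n5⇒n6
[7] read 'd'  n6⇒n7  emit P1@[4:7]
[8] read 'b'  n7⇒n4 ·f
[9] read 'b'  n4⇒n4 ·f
[10] read 'a'  n4⇒n5
[11] read 'b'  n5⇒n6
[12] read 'd'  n6⇒n7  emit P1@[9:12]
[13] read 'a'  n7⇒n0 ·f
[14] read 'b'  n0⇒n4
[15] read 'd'  n4⇒n1 ·f
[16] read 'd'  n1⇒n2
[17] read 'd'  n2⇒n3  emit P0@[15:17]
[18] read 'c'  n3⇒n0 ·f
[19] read 'a'  n0⇒n0
[20] read 'c'  n0⇒n0
[21] read 'b'  n0⇒n4
[22] read 'd'  n4⇒n1 ·f
[23] read 'd'  n1⇒n2

All matches (sorted): [[3,1],[7,1],[12,1],[17,0]]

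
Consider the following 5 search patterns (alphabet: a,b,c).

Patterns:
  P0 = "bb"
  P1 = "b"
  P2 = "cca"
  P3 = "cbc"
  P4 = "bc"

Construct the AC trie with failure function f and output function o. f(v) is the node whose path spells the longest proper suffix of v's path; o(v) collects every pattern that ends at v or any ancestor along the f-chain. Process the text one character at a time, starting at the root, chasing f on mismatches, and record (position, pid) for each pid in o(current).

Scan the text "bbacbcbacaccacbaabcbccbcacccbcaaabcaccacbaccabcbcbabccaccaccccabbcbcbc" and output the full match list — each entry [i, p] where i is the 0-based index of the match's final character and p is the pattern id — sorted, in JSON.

Construct AC machine:
Trie (insert patterns):
  0='ε' goto b→1 c→3
  1='b' goto b→2 c→8  [P1 ends]
  2='bb' goto ·  [P0 ends]
  3='c' goto b→6 c→4
  4='cc' goto a→5
  5='cca' goto ·  [P2 ends]
  6='cb' goto c→7
  7='cbc' goto ·  [P3 ends]
  8='bc' goto ·  [P4 ends]

BFS fail/out derivation:
  n1('b'): parent n0 fail=0; on 'b' 0 → fail=0;  out {1}∪∅={1}
  n3('c'): parent n0 fail=0; on 'c' 0 → fail=0;  out ∅∪∅=∅
  n2('bb'): parent n1 fail=0; on 'b' 0 → fail=1;  out {0}∪{1}={0,1}
  n4('cc'): parent n3 fail=0; on 'c' 0 → fail=3;  out ∅∪∅=∅
  n6('cb'): parent n3 fail=0; on 'b' 0 → fail=1;  out ∅∪{1}={1}
  n8('bc'): parent n1 fail=0; on 'c' 0 → fail=3;  out {4}∪∅={4}
  n5('cca'): parent n4 fail=3; on 'a' 3→0 → fail=0;  out {2}∪∅={2}
  n7('cbc'): parent n6 fail=1; on 'c' 1 → fail=8;  out {3}∪{4}={3,4}

Text stream:
i=0 'b': node 0→1  → match P1@[0:0]
i=1 'b': node 1→2  → match P0@[0:1],P1@[1:1]
i=2 'a': node 2→0 (via fail)
i=3 'c': node 0→3
i=4 'b': node 3→6  → match P1@[4:4]
i=5 'c': node 6→7  → match P3@[3:5],P4@[4:5]
i=6 'b': node 7→6 (via fail)  → match P1@[6:6]
i=7 'a': node 6→0 (via fail)
i=8 'c': node 0→3
i=9 'a': node 3→0 (via fail)
i=10 'c': node 0→3
i=11 'c': node 3→4
i=12 'a': node 4→5  → match P2@[10:12]
i=13 'c': node 5→3 (via fail)
i=14 'b': node 3→6  → match P1@[14:14]
i=15 'a': node 6→0 (via fail)
i=16 'a': node 0→0
i=17 'b': node 0→1  → match P1@[17:17]
i=18 'c': node 1→8  → match P4@[17:18]
i=19 'b': node 8→6 (via fail)  → match P1@[19:19]
i=20 'c': node 6→7  → match P3@[18:20],P4@[19:20]
i=21 'c': node 7→4 (via fail)
i=22 'b': node 4→6 (via fail)  → match P1@[22:22]
i=23 'c': node 6→7  → match P3@[21:23],P4@[22:23]
i=24 'a': node 7→0 (via fail)
i=25 'c': node 0→3
i=26 'c': node 3→4
i=27 'c': node 4→4 (via fail)
i=28 'b': node 4→6 (via fail)  → match P1@[28:28]
i=29 'c': node 6→7  → match P3@[27:29],P4@[28:29]
i=30 'a': node 7→0 (via fail)
i=31 'a': node 0→0
i=32 'a': node 0→0
i=33 'b': node 0→1  → match P1@[33:33]
i=34 'c': node 1→8  → match P4@[33:34]
i=35 'a': node 8→0 (via fail)
i=36 'c': node 0→3
i=37 'c': node 3→4
i=38 'a': node 4→5  → match P2@[36:38]
i=39 'c': node 5→3 (via fail)
i=40 'b': node 3→6  → match P1@[40:40]
i=41 'a': node 6→0 (via fail)
i=42 'c': node 0→3
i=43 'c': node 3→4
i=44 'a': node 4→5  → match P2@[42:44]
i=45 'b': node 5→1 (via fail)  → match P1@[45:45]
i=46 'c': node 1→8  → match P4@[45:46]
i=47 'b': node 8→6 (via fail)  → match P1@[47:47]
i=48 'c': node 6→7  → match P3@[46:48],P4@[47:48]
i=49 'b': node 7→6 (via fail)  → match P1@[49:49]
i=50 'a': node 6→0 (via fail)
i=51 'b': node 0→1  → match P1@[51:51]
i=52 'c': node 1→8  → match P4@[51:52]
i=53 'c': node 8→4 (via fail)
i=54 'a': node 4→5  → match P2@[52:54]
i=55 'c': node 5→3 (via fail)
i=56 'c': node 3→4
i=57 'a': node 4→5  → match P2@[55:57]
i=58 'c': node 5→3 (via fail)
i=59 'c': node 3→4
i=60 'c': node 4→4 (via fail)
i=61 'c': node 4→4 (via fail)
i=62 'a': node 4→5  → match P2@[60:62]
i=63 'b': node 5→1 (via fail)  → match P1@[63:63]
i=64 'b': node 1→2  → match P0@[63:64],P1@[64:64]
i=65 'c': node 2→8 (via fail)  → match P4@[64:65]
i=66 'b': node 8→6 (via fail)  → match P1@[66:66]
i=67 'c': node 6→7  → match P3@[65:67],P4@[66:67]
i=68 'b': node 7→6 (via fail)  → match P1@[68:68]
i=69 'c': node 6→7  → match P3@[67:69],P4@[68:69]

All matches (sorted): [[0,1],[1,0],[1,1],[4,1],[5,3],[5,4],[6,1],[12,2],[14,1],[17,1],[18,4],[19,1],[20,3],[20,4],[22,1],[23,3],[23,4],[28,1],[29,3],[29,4],[33,1],[34,4],[38,2],[40,1],[44,2],[45,1],[46,4],[47,1],[48,3],[48,4],[49,1],[51,1],[52,4],[54,2],[57,2],[62,2],[63,1],[64,0],[64,1],[65,4],[66,1],[67,3],[67,4],[68,1],[69,3],[69,4]]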